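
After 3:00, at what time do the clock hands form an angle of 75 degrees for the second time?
At t minutes past 3:00, the hour hand is at 30 x 3 + 0.5t degrees and the minute hand is at 6t degrees.
The smaller angle between them is 75 degrees when |30H - 5.5t| = 75 or |30H - 5.5t| = 285.
With H = 3, solve 30 x 3 - 5.5t = +/- target for each target:
  t = (30 x 3 - 75) / 5.5 = 2.73
  t = (30 x 3 + 75) / 5.5 = 30
  t = (30 x 3 - 285) / 5.5 = -35.45 (outside (0, 60))
  t = (30 x 3 + 285) / 5.5 = 68.18 (outside (0, 60))
Valid solutions in (0, 60): {2.73, 30} minutes.
The second occurrence is t = 30 minutes.
The hands form a 75-degree angle at 30 minutes past 3:00.

Final answer: 30 minutes past 3:00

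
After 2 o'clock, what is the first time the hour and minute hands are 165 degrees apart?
At t minutes past 2:00, the hour hand is at 30 x 2 + 0.5t degrees and the minute hand is at 6t degrees.
The smaller angle between them is 165 degrees when |30H - 5.5t| = 165 or |30H - 5.5t| = 195.
With H = 2, solve 30 x 2 - 5.5t = +/- target for each target:
  t = (30 x 2 - 165) / 5.5 = -19.09 (outside (0, 60))
  t = (30 x 2 + 165) / 5.5 = 40.91
  t = (30 x 2 - 195) / 5.5 = -24.55 (outside (0, 60))
  t = (30 x 2 + 195) / 5.5 = 46.36
Valid solutions in (0, 60): {40.91, 46.36} minutes.
The first occurrence is t = 40.91 minutes.
The hands form a 165-degree angle at 40.91 minutes past 2:00.

Final answer: 40.91 minutes past 2:00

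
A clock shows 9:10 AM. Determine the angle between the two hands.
Hour hand position: 9 x 30 + 10 x 0.5 = 275 degrees
Minute hand position: 10 x 6 = 60 degrees
Difference: |275 - 60| = 215 degrees
Since 215 > 180, the smaller angle is 360 - 215 = 145 degrees

Final answer: 145 degrees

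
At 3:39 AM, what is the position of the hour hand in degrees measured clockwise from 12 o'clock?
The hour hand moves 30 degrees per hour and 0.5 degrees per minute.
At 3:39: (3) x 30 + 39 x 0.5 = 90 + 19.5 = 109.5 degrees

Final answer: 109.5 degrees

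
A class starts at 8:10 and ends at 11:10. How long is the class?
From 8:10 to 11:10:
(11 x 60 + 10) - (8 x 60 + 10) = 670 - 490 = 180 minutes
= 3 hours

Final answer: 3 hours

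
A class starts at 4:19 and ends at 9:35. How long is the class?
From 4:19 to 9:35:
(9 x 60 + 35) - (4 x 60 + 19) = 575 - 259 = 316 minutes
= 5 hours and 16 minutes

Final answer: 5 hours and 16 minutes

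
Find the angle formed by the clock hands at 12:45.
Hour hand position: 0 x 30 + 45 x 0.5 = 22.5 degrees
Minute hand position: 45 x 6 = 270 degrees
Difference: |22.5 - 270| = 247.5 degrees
Since 247.5 > 180, the smaller angle is 360 - 247.5 = 112.5 degrees

Final answer: 112.5 degrees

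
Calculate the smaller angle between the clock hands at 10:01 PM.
Hour hand position: 10 x 30 + 1 x 0.5 = 300.5 degrees
Minute hand position: 1 x 6 = 6 degrees
Difference: |300.5 - 6| = 294.5 degrees
Since 294.5 > 180, the smaller angle is 360 - 294.5 = 65.5 degrees

Final answer: 65.5 degrees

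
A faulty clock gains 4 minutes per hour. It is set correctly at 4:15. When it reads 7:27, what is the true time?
For every 60 true minutes, the faulty clock advances 64 minutes, so 1 faulty-clock minute corresponds to 60/64 true minutes.
From 4:15 to 7:27 on the faulty dial is 192 minutes.
True elapsed: 192 x 60/64 = 180 minutes = 3 hours.
True time: 4:15 + 3 hours = 7:15.

Final answer: 7:15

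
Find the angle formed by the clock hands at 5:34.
Hour hand position: 5 x 30 + 34 x 0.5 = 167 degrees
Minute hand position: 34 x 6 = 204 degrees
Difference: |167 - 204| = 37 degrees
The angle between the hands is 37 degrees

Final answer: 37 degrees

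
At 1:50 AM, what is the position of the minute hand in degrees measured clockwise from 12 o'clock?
The minute hand moves 6 degrees per minute.
At 1:50: 50 x 6 = 300 degrees

Final answer: 300 degrees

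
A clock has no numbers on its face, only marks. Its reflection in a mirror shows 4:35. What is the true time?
Reflection across the vertical (12-6) axis maps a hand at angle A degrees to (360 - A) degrees, which sends a reading of T minutes past 12:00 to (720 - T) minutes past 12:00.
Mirror reads 4:35 = 275 minutes past 12:00.
Actual time: (720 - 275) mod 720 = 445 minutes = 7:25.

Final answer: 7:25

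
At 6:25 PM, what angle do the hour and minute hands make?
Hour hand position: 6 x 30 + 25 x 0.5 = 192.5 degrees
Minute hand position: 25 x 6 = 150 degrees
Difference: |192.5 - 150| = 42.5 degrees
The angle between the hands is 42.5 degrees

Final answer: 42.5 degrees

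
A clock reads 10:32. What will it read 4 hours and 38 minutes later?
Starting time: 10:32
Adding 38 minutes to 32 minutes: 32 + 38 = 70 minutes = 1 hour and 10 minutes
Adding 4 hours: 10 + 4 + 1 (carry) = 15 - 12 = 3
Final time: 3:10

Final answer: 3:10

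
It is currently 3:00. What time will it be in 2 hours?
Starting time: 3:00
Adding 0 minutes to 0 minutes: 0 + 0 = 0 minutes
Adding 2 hours: 3 + 2 = 5
Final time: 5:00

Final answer: 5:00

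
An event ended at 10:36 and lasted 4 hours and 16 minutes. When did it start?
Starting time: 10:36 = 636 total minutes past 12:00
Subtracting: 4 hours and 16 minutes = 256 minutes
636 - 256 = 380 minutes
= 6 hours and 20 minutes past 12:00 = 6:20

Final answer: 6:20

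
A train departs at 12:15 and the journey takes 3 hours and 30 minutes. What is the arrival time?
Starting time: 12:15
Adding 30 minutes to 15 minutes: 15 + 30 = 45 minutes
Adding 3 hours: 12 + 3 = 15 - 12 = 3
Final time: 3:45

Final answer: 3:45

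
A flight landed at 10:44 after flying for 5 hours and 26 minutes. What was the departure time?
Starting time: 10:44 = 644 total minutes past 12:00
Subtracting: 5 hours and 26 minutes = 326 minutes
644 - 326 = 318 minutes
= 5 hours and 18 minutes past 12:00 = 5:18

Final answer: 5:18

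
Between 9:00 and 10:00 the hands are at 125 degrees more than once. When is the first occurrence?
At t minutes past 9:00, the hour hand is at 30 x 9 + 0.5t degrees and the minute hand is at 6t degrees.
The smaller angle between them is 125 degrees when |30H - 5.5t| = 125 or |30H - 5.5t| = 235.
With H = 9, solve 30 x 9 - 5.5t = +/- target for each target:
  t = (30 x 9 - 125) / 5.5 = 26.36
  t = (30 x 9 + 125) / 5.5 = 71.82 (outside (0, 60))
  t = (30 x 9 - 235) / 5.5 = 6.36
  t = (30 x 9 + 235) / 5.5 = 91.82 (outside (0, 60))
Valid solutions in (0, 60): {6.36, 26.36} minutes.
The first occurrence is t = 6.36 minutes.
The hands form a 125-degree angle at 6.36 minutes past 9:00.

Final answer: 6.36 minutes past 9:00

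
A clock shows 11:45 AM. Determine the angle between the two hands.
Hour hand position: 11 x 30 + 45 x 0.5 = 352.5 degrees
Minute hand position: 45 x 6 = 270 degrees
Difference: |352.5 - 270| = 82.5 degrees
The angle between the hands is 82.5 degrees

Final answer: 82.5 degrees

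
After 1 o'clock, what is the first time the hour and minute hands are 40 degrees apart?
At t minutes past 1:00, the hour hand is at 30 x 1 + 0.5t degrees and the minute hand is at 6t degrees.
The smaller angle between them is 40 degrees when |30H - 5.5t| = 40 or |30H - 5.5t| = 320.
With H = 1, solve 30 x 1 - 5.5t = +/- target for each target:
  t = (30 x 1 - 40) / 5.5 = -1.82 (outside (0, 60))
  t = (30 x 1 + 40) / 5.5 = 12.73
  t = (30 x 1 - 320) / 5.5 = -52.73 (outside (0, 60))
  t = (30 x 1 + 320) / 5.5 = 63.64 (outside (0, 60))
Valid solutions in (0, 60): {12.73} minutes.
The first occurrence is t = 12.73 minutes.
The hands form a 40-degree angle at 12.73 minutes past 1:00.

Final answer: 12.73 minutes past 1:00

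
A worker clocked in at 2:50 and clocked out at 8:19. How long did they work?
From 2:50 to 8:19:
(8 x 60 + 19) - (2 x 60 + 50) = 499 - 170 = 329 minutes
= 5 hours and 29 minutes

Final answer: 5 hours and 29 minutes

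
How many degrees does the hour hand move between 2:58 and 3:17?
The hour hand moves 0.5 degrees per minute.
Time elapsed: 3:17 - 2:58 = 19 minutes
Angular displacement: 19 x 0.5 = 9.5 degrees

Final answer: 9.5 degrees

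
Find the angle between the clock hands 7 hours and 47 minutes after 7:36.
First find the time 7 hours and 47 minutes after 7:36.
Total minutes: 7 x 60 + 36 + 7 x 60 + 47 = 923.
923 mod 720 = 203 minutes = 3:23.
Now compute the angle at 3:23:
Hour hand: 3 x 30 + 23 x 0.5 = 101.5 degrees
Minute hand: 23 x 6 = 138 degrees
Difference: |101.5 - 138| = 36.5 degrees
The angle is 36.5 degrees

Final answer: 36.5 degrees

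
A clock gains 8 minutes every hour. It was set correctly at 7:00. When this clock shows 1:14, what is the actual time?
For every 60 true minutes, the faulty clock advances 68 minutes, so 1 faulty-clock minute corresponds to 60/68 true minutes.
From 7:00 to 1:14 on the faulty dial is 374 minutes.
True elapsed: 374 x 60/68 = 330 minutes = 5 hours and 30 minutes.
True time: 7:00 + 5 hours and 30 minutes = 12:30.

Final answer: 12:30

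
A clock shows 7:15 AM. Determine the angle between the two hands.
Hour hand position: 7 x 30 + 15 x 0.5 = 217.5 degrees
Minute hand position: 15 x 6 = 90 degrees
Difference: |217.5 - 90| = 127.5 degrees
The angle between the hands is 127.5 degrees

Final answer: 127.5 degrees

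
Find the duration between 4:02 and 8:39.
From 4:02 to 8:39:
(8 x 60 + 39) - (4 x 60 + 2) = 519 - 242 = 277 minutes
= 4 hours and 37 minutes

Final answer: 4 hours and 37 minutes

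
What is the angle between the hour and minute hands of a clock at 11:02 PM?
Hour hand position: 11 x 30 + 2 x 0.5 = 331 degrees
Minute hand position: 2 x 6 = 12 degrees
Difference: |331 - 12| = 319 degrees
Since 319 > 180, the smaller angle is 360 - 319 = 41 degrees

Final answer: 41 degrees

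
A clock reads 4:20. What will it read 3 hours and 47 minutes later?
Starting time: 4:20
Adding 47 minutes to 20 minutes: 20 + 47 = 67 minutes = 1 hour and 7 minutes
Adding 3 hours: 4 + 3 + 1 (carry) = 8
Final time: 8:07

Final answer: 8:07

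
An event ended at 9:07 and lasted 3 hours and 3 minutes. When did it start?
Starting time: 9:07 = 547 total minutes past 12:00
Subtracting: 3 hours and 3 minutes = 183 minutes
547 - 183 = 364 minutes
= 6 hours and 4 minutes past 12:00 = 6:04

Final answer: 6:04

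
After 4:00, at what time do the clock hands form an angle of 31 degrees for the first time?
At t minutes past 4:00, the hour hand is at 30 x 4 + 0.5t degrees and the minute hand is at 6t degrees.
The smaller angle between them is 31 degrees when |30H - 5.5t| = 31 or |30H - 5.5t| = 329.
With H = 4, solve 30 x 4 - 5.5t = +/- target for each target:
  t = (30 x 4 - 31) / 5.5 = 16.18
  t = (30 x 4 + 31) / 5.5 = 27.45
  t = (30 x 4 - 329) / 5.5 = -38 (outside (0, 60))
  t = (30 x 4 + 329) / 5.5 = 81.64 (outside (0, 60))
Valid solutions in (0, 60): {16.18, 27.45} minutes.
The first occurrence is t = 16.18 minutes.
The hands form a 31-degree angle at 16.18 minutes past 4:00.

Final answer: 16.18 minutes past 4:00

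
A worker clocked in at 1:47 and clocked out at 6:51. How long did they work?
From 1:47 to 6:51:
(6 x 60 + 51) - (1 x 60 + 47) = 411 - 107 = 304 minutes
= 5 hours and 4 minutes

Final answer: 5 hours and 4 minutes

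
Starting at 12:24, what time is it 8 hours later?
Starting time: 12:24
Adding 0 minutes to 24 minutes: 24 + 0 = 24 minutes
Adding 8 hours: 12 + 8 = 20 - 12 = 8
Final time: 8:24

Final answer: 8:24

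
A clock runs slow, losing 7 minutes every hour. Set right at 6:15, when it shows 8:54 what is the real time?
For every 60 true minutes, the faulty clock advances 53 minutes, so 1 faulty-clock minute corresponds to 60/53 true minutes.
From 6:15 to 8:54 on the faulty dial is 159 minutes.
True elapsed: 159 x 60/53 = 180 minutes = 3 hours.
True time: 6:15 + 3 hours = 9:15.

Final answer: 9:15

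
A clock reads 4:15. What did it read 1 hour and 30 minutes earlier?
Starting time: 4:15 = 255 total minutes past 12:00
Subtracting: 1 hour and 30 minutes = 90 minutes
255 - 90 = 165 minutes
= 2 hours and 45 minutes past 12:00 = 2:45

Final answer: 2:45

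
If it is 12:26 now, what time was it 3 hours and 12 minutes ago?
Starting time: 12:26 = 26 total minutes past 12:00
Subtracting: 3 hours and 12 minutes = 192 minutes
26 - 192 = -166 (negative, add 12 hours = 720) = 554 minutes
= 9 hours and 14 minutes past 12:00 = 9:14

Final answer: 9:14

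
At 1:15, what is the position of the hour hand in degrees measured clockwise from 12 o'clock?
The hour hand moves 30 degrees per hour and 0.5 degrees per minute.
At 1:15: (1) x 30 + 15 x 0.5 = 30 + 7.5 = 37.5 degrees

Final answer: 37.5 degrees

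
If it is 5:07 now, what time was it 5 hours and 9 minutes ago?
Starting time: 5:07 = 307 total minutes past 12:00
Subtracting: 5 hours and 9 minutes = 309 minutes
307 - 309 = -2 (negative, add 12 hours = 720) = 718 minutes
= 11 hours and 58 minutes past 12:00 = 11:58

Final answer: 11:58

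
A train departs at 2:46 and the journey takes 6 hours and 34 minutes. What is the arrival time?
Starting time: 2:46
Adding 34 minutes to 46 minutes: 46 + 34 = 80 minutes = 1 hour and 20 minutes
Adding 6 hours: 2 + 6 + 1 (carry) = 9
Final time: 9:20

Final answer: 9:20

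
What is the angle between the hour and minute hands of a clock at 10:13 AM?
Hour hand position: 10 x 30 + 13 x 0.5 = 306.5 degrees
Minute hand position: 13 x 6 = 78 degrees
Difference: |306.5 - 78| = 228.5 degrees
Since 228.5 > 180, the smaller angle is 360 - 228.5 = 131.5 degrees

Final answer: 131.5 degrees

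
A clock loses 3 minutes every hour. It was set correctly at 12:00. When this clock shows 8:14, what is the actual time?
For every 60 true minutes, the faulty clock advances 57 minutes, so 1 faulty-clock minute corresponds to 60/57 true minutes.
From 12:00 to 8:14 on the faulty dial is 494 minutes.
True elapsed: 494 x 60/57 = 520 minutes = 8 hours and 40 minutes.
True time: 12:00 + 8 hours and 40 minutes = 8:40.

Final answer: 8:40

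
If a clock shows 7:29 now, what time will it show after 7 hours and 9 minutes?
Starting time: 7:29
Adding 9 minutes to 29 minutes: 29 + 9 = 38 minutes
Adding 7 hours: 7 + 7 = 14 - 12 = 2
Final time: 2:38

Final answer: 2:38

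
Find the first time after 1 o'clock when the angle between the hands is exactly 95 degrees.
At t minutes past 1:00, the hour hand is at 30 x 1 + 0.5t degrees and the minute hand is at 6t degrees.
The smaller angle between them is 95 degrees when |30H - 5.5t| = 95 or |30H - 5.5t| = 265.
With H = 1, solve 30 x 1 - 5.5t = +/- target for each target:
  t = (30 x 1 - 95) / 5.5 = -11.82 (outside (0, 60))
  t = (30 x 1 + 95) / 5.5 = 22.73
  t = (30 x 1 - 265) / 5.5 = -42.73 (outside (0, 60))
  t = (30 x 1 + 265) / 5.5 = 53.64
Valid solutions in (0, 60): {22.73, 53.64} minutes.
The first occurrence is t = 22.73 minutes.
The hands form a 95-degree angle at 22.73 minutes past 1:00.

Final answer: 22.73 minutes past 1:00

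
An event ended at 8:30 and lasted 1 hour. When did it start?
Starting time: 8:30 = 510 total minutes past 12:00
Subtracting: 1 hour = 60 minutes
510 - 60 = 450 minutes
= 7 hours and 30 minutes past 12:00 = 7:30

Final answer: 7:30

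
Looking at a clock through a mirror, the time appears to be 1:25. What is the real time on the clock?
Reflection across the vertical (12-6) axis maps a hand at angle A degrees to (360 - A) degrees, which sends a reading of T minutes past 12:00 to (720 - T) minutes past 12:00.
Mirror reads 1:25 = 85 minutes past 12:00.
Actual time: (720 - 85) mod 720 = 635 minutes = 10:35.

Final answer: 10:35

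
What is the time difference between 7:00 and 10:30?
From 7:00 to 10:30:
(10 x 60 + 30) - (7 x 60 + 0) = 630 - 420 = 210 minutes
= 3 hours and 30 minutes

Final answer: 3 hours and 30 minutes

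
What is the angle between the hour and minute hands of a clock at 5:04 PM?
Hour hand position: 5 x 30 + 4 x 0.5 = 152 degrees
Minute hand position: 4 x 6 = 24 degrees
Difference: |152 - 24| = 128 degrees
The angle between the hands is 128 degrees

Final answer: 128 degrees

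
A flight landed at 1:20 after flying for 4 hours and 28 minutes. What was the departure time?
Starting time: 1:20 = 80 total minutes past 12:00
Subtracting: 4 hours and 28 minutes = 268 minutes
80 - 268 = -188 (negative, add 12 hours = 720) = 532 minutes
= 8 hours and 52 minutes past 12:00 = 8:52

Final answer: 8:52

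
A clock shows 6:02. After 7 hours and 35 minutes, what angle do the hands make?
First find the time 7 hours and 35 minutes after 6:02.
Total minutes: 6 x 60 + 2 + 7 x 60 + 35 = 817.
817 mod 720 = 97 minutes = 1:37.
Now compute the angle at 1:37:
Hour hand: 1 x 30 + 37 x 0.5 = 48.5 degrees
Minute hand: 37 x 6 = 222 degrees
Difference: |48.5 - 222| = 173.5 degrees
The angle is 173.5 degrees

Final answer: 173.5 degrees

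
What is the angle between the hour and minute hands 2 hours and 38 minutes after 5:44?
First find the time 2 hours and 38 minutes after 5:44.
Total minutes: 5 x 60 + 44 + 2 x 60 + 38 = 502.
502 mod 720 = 502 minutes = 8:22.
Now compute the angle at 8:22:
Hour hand: 8 x 30 + 22 x 0.5 = 251 degrees
Minute hand: 22 x 6 = 132 degrees
Difference: |251 - 132| = 119 degrees
The angle is 119 degrees

Final answer: 119 degrees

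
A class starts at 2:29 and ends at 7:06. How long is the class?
From 2:29 to 7:06:
(7 x 60 + 6) - (2 x 60 + 29) = 426 - 149 = 277 minutes
= 4 hours and 37 minutes

Final answer: 4 hours and 37 minutes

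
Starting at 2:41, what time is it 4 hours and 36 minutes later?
Starting time: 2:41
Adding 36 minutes to 41 minutes: 41 + 36 = 77 minutes = 1 hour and 17 minutes
Adding 4 hours: 2 + 4 + 1 (carry) = 7
Final time: 7:17

Final answer: 7:17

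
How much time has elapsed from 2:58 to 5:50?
From 2:58 to 5:50:
(5 x 60 + 50) - (2 x 60 + 58) = 350 - 178 = 172 minutes
= 2 hours and 52 minutes

Final answer: 2 hours and 52 minutes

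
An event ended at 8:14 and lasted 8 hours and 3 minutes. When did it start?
Starting time: 8:14 = 494 total minutes past 12:00
Subtracting: 8 hours and 3 minutes = 483 minutes
494 - 483 = 11 minutes
= 11 minutes past 12:00 = 12:11

Final answer: 12:11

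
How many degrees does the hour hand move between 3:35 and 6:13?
The hour hand moves 0.5 degrees per minute.
Time elapsed: 6:13 - 3:35 = 158 minutes
Angular displacement: 158 x 0.5 = 79 degrees

Final answer: 79 degrees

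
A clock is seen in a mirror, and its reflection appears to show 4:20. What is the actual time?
Reflection across the vertical (12-6) axis maps a hand at angle A degrees to (360 - A) degrees, which sends a reading of T minutes past 12:00 to (720 - T) minutes past 12:00.
Mirror reads 4:20 = 260 minutes past 12:00.
Actual time: (720 - 260) mod 720 = 460 minutes = 7:40.

Final answer: 7:40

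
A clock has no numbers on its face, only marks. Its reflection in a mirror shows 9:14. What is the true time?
Reflection across the vertical (12-6) axis maps a hand at angle A degrees to (360 - A) degrees, which sends a reading of T minutes past 12:00 to (720 - T) minutes past 12:00.
Mirror reads 9:14 = 554 minutes past 12:00.
Actual time: (720 - 554) mod 720 = 166 minutes = 2:46.

Final answer: 2:46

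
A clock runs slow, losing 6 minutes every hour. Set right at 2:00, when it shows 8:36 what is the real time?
For every 60 true minutes, the faulty clock advances 54 minutes, so 1 faulty-clock minute corresponds to 60/54 true minutes.
From 2:00 to 8:36 on the faulty dial is 396 minutes.
True elapsed: 396 x 60/54 = 440 minutes = 7 hours and 20 minutes.
True time: 2:00 + 7 hours and 20 minutes = 9:20.

Final answer: 9:20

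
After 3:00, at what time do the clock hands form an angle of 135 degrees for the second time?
At t minutes past 3:00, the hour hand is at 30 x 3 + 0.5t degrees and the minute hand is at 6t degrees.
The smaller angle between them is 135 degrees when |30H - 5.5t| = 135 or |30H - 5.5t| = 225.
With H = 3, solve 30 x 3 - 5.5t = +/- target for each target:
  t = (30 x 3 - 135) / 5.5 = -8.18 (outside (0, 60))
  t = (30 x 3 + 135) / 5.5 = 40.91
  t = (30 x 3 - 225) / 5.5 = -24.55 (outside (0, 60))
  t = (30 x 3 + 225) / 5.5 = 57.27
Valid solutions in (0, 60): {40.91, 57.27} minutes.
The second occurrence is t = 57.27 minutes.
The hands form a 135-degree angle at 57.27 minutes past 3:00.

Final answer: 57.27 minutes past 3:00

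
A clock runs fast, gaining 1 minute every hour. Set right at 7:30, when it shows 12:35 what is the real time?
For every 60 true minutes, the faulty clock advances 61 minutes, so 1 faulty-clock minute corresponds to 60/61 true minutes.
From 7:30 to 12:35 on the faulty dial is 305 minutes.
True elapsed: 305 x 60/61 = 300 minutes = 5 hours.
True time: 7:30 + 5 hours = 12:30.

Final answer: 12:30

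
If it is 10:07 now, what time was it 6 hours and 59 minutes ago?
Starting time: 10:07 = 607 total minutes past 12:00
Subtracting: 6 hours and 59 minutes = 419 minutes
607 - 419 = 188 minutes
= 3 hours and 8 minutes past 12:00 = 3:08

Final answer: 3:08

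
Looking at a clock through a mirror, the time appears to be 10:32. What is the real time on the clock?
Reflection across the vertical (12-6) axis maps a hand at angle A degrees to (360 - A) degrees, which sends a reading of T minutes past 12:00 to (720 - T) minutes past 12:00.
Mirror reads 10:32 = 632 minutes past 12:00.
Actual time: (720 - 632) mod 720 = 88 minutes = 1:28.

Final answer: 1:28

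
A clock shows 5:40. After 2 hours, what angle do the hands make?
First find the time 2 hours after 5:40.
Total minutes: 5 x 60 + 40 + 2 x 60 + 0 = 460.
460 mod 720 = 460 minutes = 7:40.
Now compute the angle at 7:40:
Hour hand: 7 x 30 + 40 x 0.5 = 230 degrees
Minute hand: 40 x 6 = 240 degrees
Difference: |230 - 240| = 10 degrees
The angle is 10 degrees

Final answer: 10 degrees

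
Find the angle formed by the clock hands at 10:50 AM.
Hour hand position: 10 x 30 + 50 x 0.5 = 325 degrees
Minute hand position: 50 x 6 = 300 degrees
Difference: |325 - 300| = 25 degrees
The angle between the hands is 25 degrees

Final answer: 25 degrees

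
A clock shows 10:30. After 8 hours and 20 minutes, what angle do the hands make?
First find the time 8 hours and 20 minutes after 10:30.
Total minutes: 10 x 60 + 30 + 8 x 60 + 20 = 1130.
1130 mod 720 = 410 minutes = 6:50.
Now compute the angle at 6:50:
Hour hand: 6 x 30 + 50 x 0.5 = 205 degrees
Minute hand: 50 x 6 = 300 degrees
Difference: |205 - 300| = 95 degrees
The angle is 95 degrees

Final answer: 95 degrees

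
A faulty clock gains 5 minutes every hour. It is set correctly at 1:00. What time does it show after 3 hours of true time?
For every 60 true minutes, the faulty clock advances 60 + 5 = 65 minutes.
True elapsed: 3 hours = 180 minutes.
Faulty clock advances: 180 x 65/60 = 195 minutes (drift: 15 minutes ahead).
Shown time: 1:00 + 195 minutes = 4:15.

Final answer: 4:15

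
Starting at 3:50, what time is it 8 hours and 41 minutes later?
Starting time: 3:50
Adding 41 minutes to 50 minutes: 50 + 41 = 91 minutes = 1 hour and 31 minutes
Adding 8 hours: 3 + 8 + 1 (carry) = 12
Final time: 12:31

Final answer: 12:31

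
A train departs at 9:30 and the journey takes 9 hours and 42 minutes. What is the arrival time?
Starting time: 9:30
Adding 42 minutes to 30 minutes: 30 + 42 = 72 minutes = 1 hour and 12 minutes
Adding 9 hours: 9 + 9 + 1 (carry) = 19 - 12 = 7
Final time: 7:12

Final answer: 7:12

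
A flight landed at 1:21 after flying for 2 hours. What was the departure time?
Starting time: 1:21 = 81 total minutes past 12:00
Subtracting: 2 hours = 120 minutes
81 - 120 = -39 (negative, add 12 hours = 720) = 681 minutes
= 11 hours and 21 minutes past 12:00 = 11:21

Final answer: 11:21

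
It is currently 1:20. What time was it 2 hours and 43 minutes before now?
Starting time: 1:20 = 80 total minutes past 12:00
Subtracting: 2 hours and 43 minutes = 163 minutes
80 - 163 = -83 (negative, add 12 hours = 720) = 637 minutes
= 10 hours and 37 minutes past 12:00 = 10:37

Final answer: 10:37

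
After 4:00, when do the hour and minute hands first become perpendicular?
At t minutes past 4:00, the hour hand is at 30 x 4 + 0.5t degrees and the minute hand is at 6t degrees.
The smaller angle between them is 90 degrees when |30H - 5.5t| = 90 or |30H - 5.5t| = 270.
With H = 4, solve 30 x 4 - 5.5t = +/- target for each target:
  t = (30 x 4 - 90) / 5.5 = 5.45
  t = (30 x 4 + 90) / 5.5 = 38.18
  t = (30 x 4 - 270) / 5.5 = -27.27 (outside (0, 60))
  t = (30 x 4 + 270) / 5.5 = 70.91 (outside (0, 60))
Valid solutions in (0, 60): {5.45, 38.18} minutes.
First occurrence: t = 5.45 minutes.
The hands are at right angles at 5.45 minutes past 4:00.

Final answer: 5.45 minutes past 4:00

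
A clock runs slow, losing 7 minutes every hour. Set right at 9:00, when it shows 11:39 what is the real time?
For every 60 true minutes, the faulty clock advances 53 minutes, so 1 faulty-clock minute corresponds to 60/53 true minutes.
From 9:00 to 11:39 on the faulty dial is 159 minutes.
True elapsed: 159 x 60/53 = 180 minutes = 3 hours.
True time: 9:00 + 3 hours = 12:00.

Final answer: 12:00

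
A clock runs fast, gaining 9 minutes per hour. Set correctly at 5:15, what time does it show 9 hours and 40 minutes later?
For every 60 true minutes, the faulty clock advances 60 + 9 = 69 minutes.
True elapsed: 9 hours and 40 minutes = 580 minutes.
Faulty clock advances: 580 x 69/60 = 667 minutes (drift: 87 minutes ahead).
Shown time: 5:15 + 667 minutes = 4:22.

Final answer: 4:22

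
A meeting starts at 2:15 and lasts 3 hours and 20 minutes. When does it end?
Starting time: 2:15
Adding 20 minutes to 15 minutes: 15 + 20 = 35 minutes
Adding 3 hours: 2 + 3 = 5
Final time: 5:35

Final answer: 5:35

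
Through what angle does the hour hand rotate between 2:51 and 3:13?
The hour hand moves 0.5 degrees per minute.
Time elapsed: 3:13 - 2:51 = 22 minutes
Angular displacement: 22 x 0.5 = 11 degrees

Final answer: 11 degrees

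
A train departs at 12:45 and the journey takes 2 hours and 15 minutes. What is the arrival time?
Starting time: 12:45
Adding 15 minutes to 45 minutes: 45 + 15 = 60 minutes = 1 hour
Adding 2 hours: 12 + 2 + 1 (carry) = 15 - 12 = 3
Final time: 3:00

Final answer: 3:00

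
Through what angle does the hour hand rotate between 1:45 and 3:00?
The hour hand moves 0.5 degrees per minute.
Time elapsed: 3:00 - 1:45 = 75 minutes
Angular displacement: 75 x 0.5 = 37.5 degrees

Final answer: 37.5 degrees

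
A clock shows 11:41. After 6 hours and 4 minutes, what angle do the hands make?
First find the time 6 hours and 4 minutes after 11:41.
Total minutes: 11 x 60 + 41 + 6 x 60 + 4 = 1065.
1065 mod 720 = 345 minutes = 5:45.
Now compute the angle at 5:45:
Hour hand: 5 x 30 + 45 x 0.5 = 172.5 degrees
Minute hand: 45 x 6 = 270 degrees
Difference: |172.5 - 270| = 97.5 degrees
The angle is 97.5 degrees

Final answer: 97.5 degrees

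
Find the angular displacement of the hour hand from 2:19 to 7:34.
The hour hand moves 0.5 degrees per minute.
Time elapsed: 7:34 - 2:19 = 315 minutes
Angular displacement: 315 x 0.5 = 157.5 degrees

Final answer: 157.5 degrees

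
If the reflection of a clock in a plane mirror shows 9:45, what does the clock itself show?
Reflection across the vertical (12-6) axis maps a hand at angle A degrees to (360 - A) degrees, which sends a reading of T minutes past 12:00 to (720 - T) minutes past 12:00.
Mirror reads 9:45 = 585 minutes past 12:00.
Actual time: (720 - 585) mod 720 = 135 minutes = 2:15.

Final answer: 2:15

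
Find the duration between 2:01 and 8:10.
From 2:01 to 8:10:
(8 x 60 + 10) - (2 x 60 + 1) = 490 - 121 = 369 minutes
= 6 hours and 9 minutes

Final answer: 6 hours and 9 minutes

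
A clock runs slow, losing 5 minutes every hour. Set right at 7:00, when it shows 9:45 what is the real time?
For every 60 true minutes, the faulty clock advances 55 minutes, so 1 faulty-clock minute corresponds to 60/55 true minutes.
From 7:00 to 9:45 on the faulty dial is 165 minutes.
True elapsed: 165 x 60/55 = 180 minutes = 3 hours.
True time: 7:00 + 3 hours = 10:00.

Final answer: 10:00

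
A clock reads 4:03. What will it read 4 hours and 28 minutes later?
Starting time: 4:03
Adding 28 minutes to 3 minutes: 3 + 28 = 31 minutes
Adding 4 hours: 4 + 4 = 8
Final time: 8:31

Final answer: 8:31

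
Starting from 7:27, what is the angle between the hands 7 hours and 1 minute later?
First find the time 7 hours and 1 minute after 7:27.
Total minutes: 7 x 60 + 27 + 7 x 60 + 1 = 868.
868 mod 720 = 148 minutes = 2:28.
Now compute the angle at 2:28:
Hour hand: 2 x 30 + 28 x 0.5 = 74 degrees
Minute hand: 28 x 6 = 168 degrees
Difference: |74 - 168| = 94 degrees
The angle is 94 degrees

Final answer: 94 degrees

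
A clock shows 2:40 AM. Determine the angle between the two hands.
Hour hand position: 2 x 30 + 40 x 0.5 = 80 degrees
Minute hand position: 40 x 6 = 240 degrees
Difference: |80 - 240| = 160 degrees
The angle between the hands is 160 degrees

Final answer: 160 degrees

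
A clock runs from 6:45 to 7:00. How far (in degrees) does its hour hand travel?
The hour hand moves 0.5 degrees per minute.
Time elapsed: 7:00 - 6:45 = 15 minutes
Angular displacement: 15 x 0.5 = 7.5 degrees

Final answer: 7.5 degrees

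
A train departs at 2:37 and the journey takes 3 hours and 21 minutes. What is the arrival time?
Starting time: 2:37
Adding 21 minutes to 37 minutes: 37 + 21 = 58 minutes
Adding 3 hours: 2 + 3 = 5
Final time: 5:58

Final answer: 5:58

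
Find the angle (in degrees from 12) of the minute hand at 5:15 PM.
The minute hand moves 6 degrees per minute.
At 5:15: 15 x 6 = 90 degrees

Final answer: 90 degrees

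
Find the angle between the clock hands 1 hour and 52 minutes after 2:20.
First find the time 1 hour and 52 minutes after 2:20.
Total minutes: 2 x 60 + 20 + 1 x 60 + 52 = 252.
252 mod 720 = 252 minutes = 4:12.
Now compute the angle at 4:12:
Hour hand: 4 x 30 + 12 x 0.5 = 126 degrees
Minute hand: 12 x 6 = 72 degrees
Difference: |126 - 72| = 54 degrees
The angle is 54 degrees

Final answer: 54 degrees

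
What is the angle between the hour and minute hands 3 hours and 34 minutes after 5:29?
First find the time 3 hours and 34 minutes after 5:29.
Total minutes: 5 x 60 + 29 + 3 x 60 + 34 = 543.
543 mod 720 = 543 minutes = 9:03.
Now compute the angle at 9:03:
Hour hand: 9 x 30 + 3 x 0.5 = 271.5 degrees
Minute hand: 3 x 6 = 18 degrees
Difference: |271.5 - 18| = 253.5 degrees
Smaller angle: 360 - 253.5 = 106.5 degrees

Final answer: 106.5 degrees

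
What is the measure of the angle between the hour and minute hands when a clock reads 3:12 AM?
Hour hand position: 3 x 30 + 12 x 0.5 = 96 degrees
Minute hand position: 12 x 6 = 72 degrees
Difference: |96 - 72| = 24 degrees
The angle between the hands is 24 degrees

Final answer: 24 degrees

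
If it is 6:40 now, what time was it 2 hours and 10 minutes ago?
Starting time: 6:40 = 400 total minutes past 12:00
Subtracting: 2 hours and 10 minutes = 130 minutes
400 - 130 = 270 minutes
= 4 hours and 30 minutes past 12:00 = 4:30

Final answer: 4:30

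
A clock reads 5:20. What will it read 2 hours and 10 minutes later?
Starting time: 5:20
Adding 10 minutes to 20 minutes: 20 + 10 = 30 minutes
Adding 2 hours: 5 + 2 = 7
Final time: 7:30

Final answer: 7:30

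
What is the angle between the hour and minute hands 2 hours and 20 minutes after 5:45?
First find the time 2 hours and 20 minutes after 5:45.
Total minutes: 5 x 60 + 45 + 2 x 60 + 20 = 485.
485 mod 720 = 485 minutes = 8:05.
Now compute the angle at 8:05:
Hour hand: 8 x 30 + 5 x 0.5 = 242.5 degrees
Minute hand: 5 x 6 = 30 degrees
Difference: |242.5 - 30| = 212.5 degrees
Smaller angle: 360 - 212.5 = 147.5 degrees

Final answer: 147.5 degrees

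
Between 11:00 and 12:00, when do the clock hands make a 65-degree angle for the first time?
At t minutes past 11:00, the hour hand is at 30 x 11 + 0.5t degrees and the minute hand is at 6t degrees.
The smaller angle between them is 65 degrees when |30H - 5.5t| = 65 or |30H - 5.5t| = 295.
With H = 11, solve 30 x 11 - 5.5t = +/- target for each target:
  t = (30 x 11 - 65) / 5.5 = 48.18
  t = (30 x 11 + 65) / 5.5 = 71.82 (outside (0, 60))
  t = (30 x 11 - 295) / 5.5 = 6.36
  t = (30 x 11 + 295) / 5.5 = 113.64 (outside (0, 60))
Valid solutions in (0, 60): {6.36, 48.18} minutes.
The first occurrence is t = 6.36 minutes.
The hands form a 65-degree angle at 6.36 minutes past 11:00.

Final answer: 6.36 minutes past 11:00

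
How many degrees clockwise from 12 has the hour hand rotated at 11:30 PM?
The hour hand moves 30 degrees per hour and 0.5 degrees per minute.
At 11:30: (11) x 30 + 30 x 0.5 = 330 + 15 = 345 degrees

Final answer: 345 degrees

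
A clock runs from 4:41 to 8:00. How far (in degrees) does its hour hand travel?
The hour hand moves 0.5 degrees per minute.
Time elapsed: 8:00 - 4:41 = 199 minutes
Angular displacement: 199 x 0.5 = 99.5 degrees

Final answer: 99.5 degrees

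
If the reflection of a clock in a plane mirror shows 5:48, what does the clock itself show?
Reflection across the vertical (12-6) axis maps a hand at angle A degrees to (360 - A) degrees, which sends a reading of T minutes past 12:00 to (720 - T) minutes past 12:00.
Mirror reads 5:48 = 348 minutes past 12:00.
Actual time: (720 - 348) mod 720 = 372 minutes = 6:12.

Final answer: 6:12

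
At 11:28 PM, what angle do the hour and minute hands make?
Hour hand position: 11 x 30 + 28 x 0.5 = 344 degrees
Minute hand position: 28 x 6 = 168 degrees
Difference: |344 - 168| = 176 degrees
The angle between the hands is 176 degrees

Final answer: 176 degrees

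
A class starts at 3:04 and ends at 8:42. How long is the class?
From 3:04 to 8:42:
(8 x 60 + 42) - (3 x 60 + 4) = 522 - 184 = 338 minutes
= 5 hours and 38 minutes

Final answer: 5 hours and 38 minutes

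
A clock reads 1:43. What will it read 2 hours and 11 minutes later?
Starting time: 1:43
Adding 11 minutes to 43 minutes: 43 + 11 = 54 minutes
Adding 2 hours: 1 + 2 = 3
Final time: 3:54

Final answer: 3:54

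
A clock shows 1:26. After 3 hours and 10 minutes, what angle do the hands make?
First find the time 3 hours and 10 minutes after 1:26.
Total minutes: 1 x 60 + 26 + 3 x 60 + 10 = 276.
276 mod 720 = 276 minutes = 4:36.
Now compute the angle at 4:36:
Hour hand: 4 x 30 + 36 x 0.5 = 138 degrees
Minute hand: 36 x 6 = 216 degrees
Difference: |138 - 216| = 78 degrees
The angle is 78 degrees

Final answer: 78 degrees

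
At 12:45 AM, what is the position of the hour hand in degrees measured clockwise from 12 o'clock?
The hour hand moves 30 degrees per hour and 0.5 degrees per minute.
At 12:45: (0) x 30 + 45 x 0.5 = 0 + 22.5 = 22.5 degrees

Final answer: 22.5 degrees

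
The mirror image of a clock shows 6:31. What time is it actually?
Reflection across the vertical (12-6) axis maps a hand at angle A degrees to (360 - A) degrees, which sends a reading of T minutes past 12:00 to (720 - T) minutes past 12:00.
Mirror reads 6:31 = 391 minutes past 12:00.
Actual time: (720 - 391) mod 720 = 329 minutes = 5:29.

Final answer: 5:29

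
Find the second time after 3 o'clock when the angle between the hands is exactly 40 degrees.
At t minutes past 3:00, the hour hand is at 30 x 3 + 0.5t degrees and the minute hand is at 6t degrees.
The smaller angle between them is 40 degrees when |30H - 5.5t| = 40 or |30H - 5.5t| = 320.
With H = 3, solve 30 x 3 - 5.5t = +/- target for each target:
  t = (30 x 3 - 40) / 5.5 = 9.09
  t = (30 x 3 + 40) / 5.5 = 23.64
  t = (30 x 3 - 320) / 5.5 = -41.82 (outside (0, 60))
  t = (30 x 3 + 320) / 5.5 = 74.55 (outside (0, 60))
Valid solutions in (0, 60): {9.09, 23.64} minutes.
The second occurrence is t = 23.64 minutes.
The hands form a 40-degree angle at 23.64 minutes past 3:00.

Final answer: 23.64 minutes past 3:00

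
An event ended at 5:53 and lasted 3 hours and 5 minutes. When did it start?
Starting time: 5:53 = 353 total minutes past 12:00
Subtracting: 3 hours and 5 minutes = 185 minutes
353 - 185 = 168 minutes
= 2 hours and 48 minutes past 12:00 = 2:48

Final answer: 2:48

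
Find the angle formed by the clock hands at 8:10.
Hour hand position: 8 x 30 + 10 x 0.5 = 245 degrees
Minute hand position: 10 x 6 = 60 degrees
Difference: |245 - 60| = 185 degrees
Since 185 > 180, the smaller angle is 360 - 185 = 175 degrees

Final answer: 175 degrees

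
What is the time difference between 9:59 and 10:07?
From 9:59 to 10:07:
(10 x 60 + 7) - (9 x 60 + 59) = 607 - 599 = 8 minutes
= 8 minutes

Final answer: 8 minutes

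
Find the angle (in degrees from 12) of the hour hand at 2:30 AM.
The hour hand moves 30 degrees per hour and 0.5 degrees per minute.
At 2:30: (2) x 30 + 30 x 0.5 = 60 + 15 = 75 degrees

Final answer: 75 degrees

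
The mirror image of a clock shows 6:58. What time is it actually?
Reflection across the vertical (12-6) axis maps a hand at angle A degrees to (360 - A) degrees, which sends a reading of T minutes past 12:00 to (720 - T) minutes past 12:00.
Mirror reads 6:58 = 418 minutes past 12:00.
Actual time: (720 - 418) mod 720 = 302 minutes = 5:02.

Final answer: 5:02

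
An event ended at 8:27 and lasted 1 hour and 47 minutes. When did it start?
Starting time: 8:27 = 507 total minutes past 12:00
Subtracting: 1 hour and 47 minutes = 107 minutes
507 - 107 = 400 minutes
= 6 hours and 40 minutes past 12:00 = 6:40

Final answer: 6:40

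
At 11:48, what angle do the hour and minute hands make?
Hour hand position: 11 x 30 + 48 x 0.5 = 354 degrees
Minute hand position: 48 x 6 = 288 degrees
Difference: |354 - 288| = 66 degrees
The angle between the hands is 66 degrees

Final answer: 66 degrees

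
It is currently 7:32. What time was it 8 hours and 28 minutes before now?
Starting time: 7:32 = 452 total minutes past 12:00
Subtracting: 8 hours and 28 minutes = 508 minutes
452 - 508 = -56 (negative, add 12 hours = 720) = 664 minutes
= 11 hours and 4 minutes past 12:00 = 11:04

Final answer: 11:04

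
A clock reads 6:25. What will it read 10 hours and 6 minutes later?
Starting time: 6:25
Adding 6 minutes to 25 minutes: 25 + 6 = 31 minutes
Adding 10 hours: 6 + 10 = 16 - 12 = 4
Final time: 4:31

Final answer: 4:31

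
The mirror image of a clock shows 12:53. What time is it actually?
Reflection across the vertical (12-6) axis maps a hand at angle A degrees to (360 - A) degrees, which sends a reading of T minutes past 12:00 to (720 - T) minutes past 12:00.
Mirror reads 12:53 = 53 minutes past 12:00.
Actual time: (720 - 53) mod 720 = 667 minutes = 11:07.

Final answer: 11:07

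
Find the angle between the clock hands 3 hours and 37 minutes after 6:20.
First find the time 3 hours and 37 minutes after 6:20.
Total minutes: 6 x 60 + 20 + 3 x 60 + 37 = 597.
597 mod 720 = 597 minutes = 9:57.
Now compute the angle at 9:57:
Hour hand: 9 x 30 + 57 x 0.5 = 298.5 degrees
Minute hand: 57 x 6 = 342 degrees
Difference: |298.5 - 342| = 43.5 degrees
The angle is 43.5 degrees

Final answer: 43.5 degrees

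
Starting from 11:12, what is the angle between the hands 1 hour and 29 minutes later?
First find the time 1 hour and 29 minutes after 11:12.
Total minutes: 11 x 60 + 12 + 1 x 60 + 29 = 761.
761 mod 720 = 41 minutes = 12:41.
Now compute the angle at 12:41:
Hour hand: 0 x 30 + 41 x 0.5 = 20.5 degrees
Minute hand: 41 x 6 = 246 degrees
Difference: |20.5 - 246| = 225.5 degrees
Smaller angle: 360 - 225.5 = 134.5 degrees

Final answer: 134.5 degrees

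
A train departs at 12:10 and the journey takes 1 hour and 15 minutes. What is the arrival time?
Starting time: 12:10
Adding 15 minutes to 10 minutes: 10 + 15 = 25 minutes
Adding 1 hour: 12 + 1 = 13 - 12 = 1
Final time: 1:25

Final answer: 1:25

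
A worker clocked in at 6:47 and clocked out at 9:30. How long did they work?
From 6:47 to 9:30:
(9 x 60 + 30) - (6 x 60 + 47) = 570 - 407 = 163 minutes
= 2 hours and 43 minutes

Final answer: 2 hours and 43 minutes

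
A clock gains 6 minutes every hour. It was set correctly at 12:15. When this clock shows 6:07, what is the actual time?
For every 60 true minutes, the faulty clock advances 66 minutes, so 1 faulty-clock minute corresponds to 60/66 true minutes.
From 12:15 to 6:07 on the faulty dial is 352 minutes.
True elapsed: 352 x 60/66 = 320 minutes = 5 hours and 20 minutes.
True time: 12:15 + 5 hours and 20 minutes = 5:35.

Final answer: 5:35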